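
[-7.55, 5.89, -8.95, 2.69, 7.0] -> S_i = Random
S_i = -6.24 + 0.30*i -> [-6.24, -5.94, -5.64, -5.34, -5.04]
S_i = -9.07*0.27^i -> [-9.07, -2.45, -0.66, -0.18, -0.05]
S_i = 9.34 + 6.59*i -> [9.34, 15.93, 22.52, 29.11, 35.7]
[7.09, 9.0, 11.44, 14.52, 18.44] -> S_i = 7.09*1.27^i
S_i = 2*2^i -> [2, 4, 8, 16, 32]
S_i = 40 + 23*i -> [40, 63, 86, 109, 132]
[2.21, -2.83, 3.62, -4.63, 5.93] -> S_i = 2.21*(-1.28)^i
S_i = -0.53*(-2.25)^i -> [-0.53, 1.19, -2.68, 6.04, -13.58]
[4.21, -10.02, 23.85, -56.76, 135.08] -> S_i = 4.21*(-2.38)^i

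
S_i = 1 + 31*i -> [1, 32, 63, 94, 125]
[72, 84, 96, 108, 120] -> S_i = 72 + 12*i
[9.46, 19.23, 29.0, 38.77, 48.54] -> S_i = 9.46 + 9.77*i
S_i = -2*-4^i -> [-2, 8, -32, 128, -512]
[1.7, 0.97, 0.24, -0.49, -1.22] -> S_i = 1.70 + -0.73*i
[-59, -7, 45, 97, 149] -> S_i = -59 + 52*i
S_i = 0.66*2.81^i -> [0.66, 1.85, 5.21, 14.64, 41.15]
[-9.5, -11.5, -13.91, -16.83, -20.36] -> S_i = -9.50*1.21^i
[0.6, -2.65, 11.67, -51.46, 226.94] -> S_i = 0.60*(-4.41)^i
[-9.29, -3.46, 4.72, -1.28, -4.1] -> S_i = Random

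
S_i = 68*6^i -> [68, 408, 2448, 14688, 88128]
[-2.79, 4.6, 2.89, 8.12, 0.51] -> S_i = Random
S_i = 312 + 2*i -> [312, 314, 316, 318, 320]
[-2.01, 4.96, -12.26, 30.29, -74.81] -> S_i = -2.01*(-2.47)^i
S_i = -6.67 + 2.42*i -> [-6.67, -4.25, -1.83, 0.59, 3.01]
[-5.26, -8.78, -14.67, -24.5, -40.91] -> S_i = -5.26*1.67^i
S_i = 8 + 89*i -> [8, 97, 186, 275, 364]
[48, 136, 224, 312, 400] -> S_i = 48 + 88*i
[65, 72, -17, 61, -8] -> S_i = Random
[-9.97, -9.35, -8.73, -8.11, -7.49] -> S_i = -9.97 + 0.62*i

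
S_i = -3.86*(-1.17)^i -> [-3.86, 4.52, -5.28, 6.18, -7.23]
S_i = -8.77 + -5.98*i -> [-8.77, -14.75, -20.73, -26.71, -32.69]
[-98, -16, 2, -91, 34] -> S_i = Random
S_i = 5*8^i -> [5, 40, 320, 2560, 20480]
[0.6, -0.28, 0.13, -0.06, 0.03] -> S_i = 0.60*(-0.47)^i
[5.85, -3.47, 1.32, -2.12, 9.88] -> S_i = Random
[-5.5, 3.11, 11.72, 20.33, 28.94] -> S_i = -5.50 + 8.61*i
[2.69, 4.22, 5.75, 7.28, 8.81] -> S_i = 2.69 + 1.53*i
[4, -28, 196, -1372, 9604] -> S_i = 4*-7^i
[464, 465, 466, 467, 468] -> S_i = 464 + 1*i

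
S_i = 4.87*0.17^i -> [4.87, 0.83, 0.14, 0.02, 0.0]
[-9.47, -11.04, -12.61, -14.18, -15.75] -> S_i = -9.47 + -1.57*i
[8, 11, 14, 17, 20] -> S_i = 8 + 3*i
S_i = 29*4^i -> [29, 116, 464, 1856, 7424]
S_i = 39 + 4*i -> [39, 43, 47, 51, 55]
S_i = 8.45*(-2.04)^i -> [8.45, -17.24, 35.17, -71.74, 146.34]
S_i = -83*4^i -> [-83, -332, -1328, -5312, -21248]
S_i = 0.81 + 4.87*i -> [0.81, 5.68, 10.55, 15.42, 20.29]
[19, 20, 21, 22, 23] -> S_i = 19 + 1*i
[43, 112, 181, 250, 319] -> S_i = 43 + 69*i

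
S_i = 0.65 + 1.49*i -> [0.65, 2.14, 3.63, 5.12, 6.61]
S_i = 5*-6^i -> [5, -30, 180, -1080, 6480]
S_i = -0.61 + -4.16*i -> [-0.61, -4.77, -8.93, -13.09, -17.25]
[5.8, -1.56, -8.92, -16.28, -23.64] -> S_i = 5.80 + -7.36*i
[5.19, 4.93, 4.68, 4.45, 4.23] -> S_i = 5.19*0.95^i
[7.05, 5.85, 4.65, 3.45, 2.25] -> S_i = 7.05 + -1.20*i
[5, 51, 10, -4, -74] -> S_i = Random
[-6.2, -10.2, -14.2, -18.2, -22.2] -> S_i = -6.20 + -4.00*i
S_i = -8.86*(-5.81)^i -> [-8.86, 51.48, -299.08, 1737.65, -10095.74]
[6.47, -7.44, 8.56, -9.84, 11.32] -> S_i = 6.47*(-1.15)^i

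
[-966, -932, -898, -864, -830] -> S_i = -966 + 34*i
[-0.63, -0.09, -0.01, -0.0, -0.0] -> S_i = -0.63*0.14^i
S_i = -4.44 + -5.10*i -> [-4.44, -9.54, -14.64, -19.74, -24.84]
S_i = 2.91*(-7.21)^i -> [2.91, -20.98, 151.27, -1090.68, 7863.83]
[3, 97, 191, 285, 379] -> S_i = 3 + 94*i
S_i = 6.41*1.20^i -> [6.41, 7.69, 9.23, 11.08, 13.29]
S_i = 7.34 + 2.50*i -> [7.34, 9.84, 12.34, 14.84, 17.34]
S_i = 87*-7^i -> [87, -609, 4263, -29841, 208887]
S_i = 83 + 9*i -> [83, 92, 101, 110, 119]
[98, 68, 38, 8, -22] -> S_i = 98 + -30*i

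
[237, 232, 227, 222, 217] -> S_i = 237 + -5*i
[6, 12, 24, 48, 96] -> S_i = 6*2^i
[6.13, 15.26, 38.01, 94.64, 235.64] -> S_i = 6.13*2.49^i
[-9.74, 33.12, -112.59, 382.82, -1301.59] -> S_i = -9.74*(-3.40)^i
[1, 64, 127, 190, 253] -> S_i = 1 + 63*i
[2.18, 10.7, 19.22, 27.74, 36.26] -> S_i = 2.18 + 8.52*i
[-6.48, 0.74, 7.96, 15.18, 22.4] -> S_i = -6.48 + 7.22*i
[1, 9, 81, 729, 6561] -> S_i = 1*9^i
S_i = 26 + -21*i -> [26, 5, -16, -37, -58]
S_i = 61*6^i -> [61, 366, 2196, 13176, 79056]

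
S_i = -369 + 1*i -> [-369, -368, -367, -366, -365]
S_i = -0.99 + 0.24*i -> [-0.99, -0.75, -0.51, -0.27, -0.03]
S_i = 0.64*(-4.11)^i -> [0.64, -2.63, 10.81, -44.43, 182.62]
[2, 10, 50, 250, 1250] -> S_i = 2*5^i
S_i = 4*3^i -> [4, 12, 36, 108, 324]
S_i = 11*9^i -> [11, 99, 891, 8019, 72171]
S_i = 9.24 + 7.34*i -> [9.24, 16.58, 23.92, 31.26, 38.6]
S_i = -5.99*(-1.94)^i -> [-5.99, 11.62, -22.54, 43.74, -84.85]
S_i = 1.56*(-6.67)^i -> [1.56, -10.41, 69.4, -462.92, 3087.65]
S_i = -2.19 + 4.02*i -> [-2.19, 1.83, 5.85, 9.87, 13.89]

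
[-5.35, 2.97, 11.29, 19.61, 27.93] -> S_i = -5.35 + 8.32*i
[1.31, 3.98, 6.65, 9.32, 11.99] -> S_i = 1.31 + 2.67*i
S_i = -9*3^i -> [-9, -27, -81, -243, -729]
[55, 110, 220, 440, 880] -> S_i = 55*2^i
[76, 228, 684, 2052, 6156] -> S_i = 76*3^i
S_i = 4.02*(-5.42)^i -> [4.02, -21.79, 118.09, -640.06, 3469.15]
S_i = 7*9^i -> [7, 63, 567, 5103, 45927]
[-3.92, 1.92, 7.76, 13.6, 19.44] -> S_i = -3.92 + 5.84*i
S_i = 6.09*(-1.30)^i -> [6.09, -7.92, 10.29, -13.38, 17.39]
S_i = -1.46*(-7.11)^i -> [-1.46, 10.38, -73.81, 524.76, -3731.05]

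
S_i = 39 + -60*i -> [39, -21, -81, -141, -201]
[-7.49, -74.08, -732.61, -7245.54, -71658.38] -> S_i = -7.49*9.89^i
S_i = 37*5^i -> [37, 185, 925, 4625, 23125]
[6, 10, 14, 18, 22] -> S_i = 6 + 4*i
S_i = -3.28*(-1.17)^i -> [-3.28, 3.84, -4.49, 5.25, -6.15]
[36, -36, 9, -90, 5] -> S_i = Random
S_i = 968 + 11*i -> [968, 979, 990, 1001, 1012]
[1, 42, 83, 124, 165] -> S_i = 1 + 41*i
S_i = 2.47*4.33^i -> [2.47, 10.7, 46.31, 200.52, 868.26]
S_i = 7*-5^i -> [7, -35, 175, -875, 4375]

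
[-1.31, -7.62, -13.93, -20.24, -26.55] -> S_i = -1.31 + -6.31*i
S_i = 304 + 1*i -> [304, 305, 306, 307, 308]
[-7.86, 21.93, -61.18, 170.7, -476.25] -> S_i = -7.86*(-2.79)^i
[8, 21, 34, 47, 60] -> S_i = 8 + 13*i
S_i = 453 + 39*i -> [453, 492, 531, 570, 609]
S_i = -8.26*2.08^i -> [-8.26, -17.18, -35.74, -74.33, -154.61]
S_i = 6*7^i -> [6, 42, 294, 2058, 14406]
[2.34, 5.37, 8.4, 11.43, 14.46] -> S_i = 2.34 + 3.03*i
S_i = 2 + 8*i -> [2, 10, 18, 26, 34]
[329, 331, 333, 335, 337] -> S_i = 329 + 2*i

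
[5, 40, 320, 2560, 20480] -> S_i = 5*8^i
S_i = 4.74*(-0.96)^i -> [4.74, -4.55, 4.37, -4.19, 4.03]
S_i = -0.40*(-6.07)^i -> [-0.4, 2.43, -14.74, 89.46, -543.02]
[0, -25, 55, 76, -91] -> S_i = Random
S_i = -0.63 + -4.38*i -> [-0.63, -5.01, -9.39, -13.77, -18.15]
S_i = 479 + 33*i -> [479, 512, 545, 578, 611]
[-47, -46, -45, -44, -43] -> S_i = -47 + 1*i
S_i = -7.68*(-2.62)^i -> [-7.68, 20.12, -52.72, 138.12, -361.88]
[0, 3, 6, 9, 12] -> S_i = 0 + 3*i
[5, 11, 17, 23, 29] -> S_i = 5 + 6*i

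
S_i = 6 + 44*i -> [6, 50, 94, 138, 182]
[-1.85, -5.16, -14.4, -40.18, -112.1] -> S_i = -1.85*2.79^i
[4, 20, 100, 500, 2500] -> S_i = 4*5^i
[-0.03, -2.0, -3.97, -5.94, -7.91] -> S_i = -0.03 + -1.97*i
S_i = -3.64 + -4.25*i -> [-3.64, -7.89, -12.14, -16.39, -20.64]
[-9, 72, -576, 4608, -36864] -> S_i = -9*-8^i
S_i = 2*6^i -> [2, 12, 72, 432, 2592]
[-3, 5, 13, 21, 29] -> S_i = -3 + 8*i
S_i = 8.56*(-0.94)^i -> [8.56, -8.05, 7.56, -7.11, 6.68]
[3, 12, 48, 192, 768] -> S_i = 3*4^i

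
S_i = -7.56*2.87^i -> [-7.56, -21.7, -62.27, -178.72, -512.92]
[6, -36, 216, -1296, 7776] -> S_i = 6*-6^i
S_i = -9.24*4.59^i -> [-9.24, -42.41, -194.67, -893.53, -4101.31]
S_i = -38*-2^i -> [-38, 76, -152, 304, -608]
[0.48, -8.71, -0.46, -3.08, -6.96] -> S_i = Random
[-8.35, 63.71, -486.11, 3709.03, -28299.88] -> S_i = -8.35*(-7.63)^i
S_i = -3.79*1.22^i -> [-3.79, -4.62, -5.64, -6.88, -8.4]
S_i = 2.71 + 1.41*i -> [2.71, 4.12, 5.53, 6.94, 8.35]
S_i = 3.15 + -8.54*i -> [3.15, -5.39, -13.93, -22.47, -31.01]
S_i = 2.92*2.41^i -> [2.92, 7.04, 16.96, 40.87, 98.5]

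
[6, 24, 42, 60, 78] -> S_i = 6 + 18*i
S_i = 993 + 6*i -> [993, 999, 1005, 1011, 1017]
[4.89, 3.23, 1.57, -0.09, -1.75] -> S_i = 4.89 + -1.66*i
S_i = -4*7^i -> [-4, -28, -196, -1372, -9604]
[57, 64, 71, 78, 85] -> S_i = 57 + 7*i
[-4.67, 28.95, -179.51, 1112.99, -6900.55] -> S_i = -4.67*(-6.20)^i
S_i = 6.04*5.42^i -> [6.04, 32.74, 177.43, 961.69, 5212.36]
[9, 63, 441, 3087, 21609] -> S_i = 9*7^i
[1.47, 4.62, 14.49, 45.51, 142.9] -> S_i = 1.47*3.14^i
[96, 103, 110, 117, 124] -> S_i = 96 + 7*i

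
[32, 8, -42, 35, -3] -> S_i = Random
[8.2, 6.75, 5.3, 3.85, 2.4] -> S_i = 8.20 + -1.45*i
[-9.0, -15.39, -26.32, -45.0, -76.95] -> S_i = -9.00*1.71^i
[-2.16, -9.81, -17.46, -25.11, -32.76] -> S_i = -2.16 + -7.65*i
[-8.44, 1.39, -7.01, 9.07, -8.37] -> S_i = Random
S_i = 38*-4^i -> [38, -152, 608, -2432, 9728]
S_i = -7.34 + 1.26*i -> [-7.34, -6.08, -4.82, -3.56, -2.3]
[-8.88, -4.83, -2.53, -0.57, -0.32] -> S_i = Random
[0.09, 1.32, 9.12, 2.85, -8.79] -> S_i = Random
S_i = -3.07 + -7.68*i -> [-3.07, -10.75, -18.43, -26.11, -33.79]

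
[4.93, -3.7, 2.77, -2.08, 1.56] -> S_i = 4.93*(-0.75)^i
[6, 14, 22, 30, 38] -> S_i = 6 + 8*i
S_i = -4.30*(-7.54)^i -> [-4.3, 32.42, -244.46, 1843.24, -13898.05]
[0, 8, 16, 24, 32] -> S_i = 0 + 8*i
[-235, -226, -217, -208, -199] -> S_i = -235 + 9*i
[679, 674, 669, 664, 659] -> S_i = 679 + -5*i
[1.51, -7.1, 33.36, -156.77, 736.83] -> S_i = 1.51*(-4.70)^i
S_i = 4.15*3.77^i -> [4.15, 15.65, 58.98, 222.37, 838.33]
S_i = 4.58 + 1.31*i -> [4.58, 5.89, 7.2, 8.51, 9.82]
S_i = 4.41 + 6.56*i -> [4.41, 10.97, 17.53, 24.09, 30.65]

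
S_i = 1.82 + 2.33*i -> [1.82, 4.15, 6.48, 8.81, 11.14]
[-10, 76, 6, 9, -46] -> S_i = Random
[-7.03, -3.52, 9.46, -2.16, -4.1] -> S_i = Random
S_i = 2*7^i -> [2, 14, 98, 686, 4802]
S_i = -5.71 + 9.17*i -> [-5.71, 3.46, 12.63, 21.8, 30.97]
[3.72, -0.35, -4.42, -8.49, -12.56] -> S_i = 3.72 + -4.07*i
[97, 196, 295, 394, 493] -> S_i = 97 + 99*i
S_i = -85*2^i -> [-85, -170, -340, -680, -1360]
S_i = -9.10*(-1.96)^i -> [-9.1, 17.84, -34.96, 68.52, -134.3]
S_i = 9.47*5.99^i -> [9.47, 56.73, 339.78, 2035.31, 12191.5]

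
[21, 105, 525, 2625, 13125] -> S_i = 21*5^i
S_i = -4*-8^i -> [-4, 32, -256, 2048, -16384]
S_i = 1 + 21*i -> [1, 22, 43, 64, 85]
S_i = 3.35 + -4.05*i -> [3.35, -0.7, -4.75, -8.8, -12.85]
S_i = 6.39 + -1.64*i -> [6.39, 4.75, 3.11, 1.47, -0.17]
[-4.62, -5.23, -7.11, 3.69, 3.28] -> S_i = Random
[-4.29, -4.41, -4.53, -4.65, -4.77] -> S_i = -4.29 + -0.12*i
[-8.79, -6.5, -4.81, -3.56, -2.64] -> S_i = -8.79*0.74^i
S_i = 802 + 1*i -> [802, 803, 804, 805, 806]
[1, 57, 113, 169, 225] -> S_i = 1 + 56*i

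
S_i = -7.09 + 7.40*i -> [-7.09, 0.31, 7.71, 15.11, 22.51]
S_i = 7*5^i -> [7, 35, 175, 875, 4375]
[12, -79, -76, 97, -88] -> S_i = Random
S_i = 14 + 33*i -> [14, 47, 80, 113, 146]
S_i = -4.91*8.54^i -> [-4.91, -41.93, -358.09, -3058.12, -26116.38]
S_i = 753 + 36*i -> [753, 789, 825, 861, 897]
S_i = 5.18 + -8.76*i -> [5.18, -3.58, -12.34, -21.1, -29.86]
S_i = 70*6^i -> [70, 420, 2520, 15120, 90720]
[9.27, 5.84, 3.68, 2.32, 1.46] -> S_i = 9.27*0.63^i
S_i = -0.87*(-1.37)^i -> [-0.87, 1.19, -1.63, 2.24, -3.06]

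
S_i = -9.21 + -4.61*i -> [-9.21, -13.82, -18.43, -23.04, -27.65]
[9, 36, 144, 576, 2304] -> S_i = 9*4^i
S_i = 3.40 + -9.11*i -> [3.4, -5.71, -14.82, -23.93, -33.04]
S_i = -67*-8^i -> [-67, 536, -4288, 34304, -274432]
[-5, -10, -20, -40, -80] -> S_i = -5*2^i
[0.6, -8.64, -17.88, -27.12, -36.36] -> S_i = 0.60 + -9.24*i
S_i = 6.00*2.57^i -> [6.0, 15.42, 39.63, 101.85, 261.75]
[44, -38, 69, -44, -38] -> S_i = Random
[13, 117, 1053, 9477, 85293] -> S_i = 13*9^i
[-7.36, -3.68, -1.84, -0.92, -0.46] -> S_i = -7.36*0.50^i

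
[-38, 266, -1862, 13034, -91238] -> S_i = -38*-7^i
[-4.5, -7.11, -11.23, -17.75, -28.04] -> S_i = -4.50*1.58^i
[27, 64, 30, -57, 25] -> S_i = Random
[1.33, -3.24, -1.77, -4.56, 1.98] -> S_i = Random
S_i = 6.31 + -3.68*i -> [6.31, 2.63, -1.05, -4.73, -8.41]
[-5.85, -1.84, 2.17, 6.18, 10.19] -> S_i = -5.85 + 4.01*i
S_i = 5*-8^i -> [5, -40, 320, -2560, 20480]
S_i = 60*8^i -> [60, 480, 3840, 30720, 245760]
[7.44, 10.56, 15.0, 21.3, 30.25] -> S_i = 7.44*1.42^i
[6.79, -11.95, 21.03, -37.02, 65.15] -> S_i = 6.79*(-1.76)^i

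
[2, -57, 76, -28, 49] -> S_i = Random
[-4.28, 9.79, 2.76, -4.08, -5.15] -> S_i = Random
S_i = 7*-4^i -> [7, -28, 112, -448, 1792]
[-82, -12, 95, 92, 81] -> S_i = Random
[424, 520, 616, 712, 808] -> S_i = 424 + 96*i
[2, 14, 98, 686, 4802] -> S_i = 2*7^i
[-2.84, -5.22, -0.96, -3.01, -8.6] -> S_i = Random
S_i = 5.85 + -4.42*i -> [5.85, 1.43, -2.99, -7.41, -11.83]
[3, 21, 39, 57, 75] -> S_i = 3 + 18*i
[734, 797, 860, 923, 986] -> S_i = 734 + 63*i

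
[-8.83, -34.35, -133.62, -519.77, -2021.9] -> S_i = -8.83*3.89^i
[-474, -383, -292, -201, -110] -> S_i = -474 + 91*i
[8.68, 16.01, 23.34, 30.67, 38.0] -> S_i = 8.68 + 7.33*i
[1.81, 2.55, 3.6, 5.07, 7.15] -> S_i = 1.81*1.41^i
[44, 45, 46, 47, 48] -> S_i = 44 + 1*i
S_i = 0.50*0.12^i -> [0.5, 0.06, 0.01, 0.0, 0.0]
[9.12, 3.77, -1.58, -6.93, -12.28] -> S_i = 9.12 + -5.35*i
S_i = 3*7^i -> [3, 21, 147, 1029, 7203]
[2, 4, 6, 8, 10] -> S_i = 2 + 2*i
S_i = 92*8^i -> [92, 736, 5888, 47104, 376832]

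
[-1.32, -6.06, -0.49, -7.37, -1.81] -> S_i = Random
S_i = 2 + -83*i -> [2, -81, -164, -247, -330]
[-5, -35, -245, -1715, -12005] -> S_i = -5*7^i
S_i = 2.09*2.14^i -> [2.09, 4.47, 9.57, 20.48, 43.83]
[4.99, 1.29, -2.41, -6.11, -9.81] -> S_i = 4.99 + -3.70*i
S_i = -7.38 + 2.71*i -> [-7.38, -4.67, -1.96, 0.75, 3.46]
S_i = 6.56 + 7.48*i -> [6.56, 14.04, 21.52, 29.0, 36.48]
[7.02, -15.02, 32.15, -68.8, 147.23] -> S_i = 7.02*(-2.14)^i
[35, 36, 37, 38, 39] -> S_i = 35 + 1*i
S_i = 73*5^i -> [73, 365, 1825, 9125, 45625]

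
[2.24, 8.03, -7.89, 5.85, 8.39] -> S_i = Random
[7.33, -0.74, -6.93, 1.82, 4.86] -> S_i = Random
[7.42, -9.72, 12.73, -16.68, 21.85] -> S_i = 7.42*(-1.31)^i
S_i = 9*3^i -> [9, 27, 81, 243, 729]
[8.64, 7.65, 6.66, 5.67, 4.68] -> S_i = 8.64 + -0.99*i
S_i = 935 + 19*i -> [935, 954, 973, 992, 1011]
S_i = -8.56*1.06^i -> [-8.56, -9.07, -9.62, -10.2, -10.81]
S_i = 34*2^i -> [34, 68, 136, 272, 544]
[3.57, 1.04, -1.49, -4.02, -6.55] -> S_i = 3.57 + -2.53*i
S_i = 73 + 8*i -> [73, 81, 89, 97, 105]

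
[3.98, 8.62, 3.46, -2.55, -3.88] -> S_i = Random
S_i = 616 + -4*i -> [616, 612, 608, 604, 600]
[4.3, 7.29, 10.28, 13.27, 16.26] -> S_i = 4.30 + 2.99*i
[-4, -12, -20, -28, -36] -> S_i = -4 + -8*i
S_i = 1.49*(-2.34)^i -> [1.49, -3.49, 8.16, -19.09, 44.67]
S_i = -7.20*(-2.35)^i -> [-7.2, 16.92, -39.76, 93.44, -219.59]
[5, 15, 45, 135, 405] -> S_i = 5*3^i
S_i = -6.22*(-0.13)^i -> [-6.22, 0.81, -0.11, 0.01, -0.0]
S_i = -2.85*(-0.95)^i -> [-2.85, 2.71, -2.57, 2.44, -2.32]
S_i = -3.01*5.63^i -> [-3.01, -16.95, -95.41, -537.15, -3024.13]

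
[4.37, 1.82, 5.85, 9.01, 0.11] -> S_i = Random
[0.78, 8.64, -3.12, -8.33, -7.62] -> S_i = Random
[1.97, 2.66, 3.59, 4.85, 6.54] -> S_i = 1.97*1.35^i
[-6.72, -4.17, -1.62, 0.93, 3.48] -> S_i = -6.72 + 2.55*i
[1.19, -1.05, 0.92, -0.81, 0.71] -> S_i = 1.19*(-0.88)^i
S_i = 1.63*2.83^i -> [1.63, 4.61, 13.05, 36.94, 104.55]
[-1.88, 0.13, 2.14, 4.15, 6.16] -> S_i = -1.88 + 2.01*i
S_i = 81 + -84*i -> [81, -3, -87, -171, -255]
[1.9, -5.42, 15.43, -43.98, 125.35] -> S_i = 1.90*(-2.85)^i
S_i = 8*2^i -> [8, 16, 32, 64, 128]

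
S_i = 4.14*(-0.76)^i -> [4.14, -3.15, 2.39, -1.82, 1.38]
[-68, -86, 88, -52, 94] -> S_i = Random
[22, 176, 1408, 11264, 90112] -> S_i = 22*8^i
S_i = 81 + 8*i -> [81, 89, 97, 105, 113]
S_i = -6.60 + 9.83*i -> [-6.6, 3.23, 13.06, 22.89, 32.72]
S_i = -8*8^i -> [-8, -64, -512, -4096, -32768]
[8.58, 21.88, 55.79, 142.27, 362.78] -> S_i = 8.58*2.55^i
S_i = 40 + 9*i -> [40, 49, 58, 67, 76]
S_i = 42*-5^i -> [42, -210, 1050, -5250, 26250]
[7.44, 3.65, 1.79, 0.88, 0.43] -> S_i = 7.44*0.49^i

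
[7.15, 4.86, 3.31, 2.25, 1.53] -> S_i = 7.15*0.68^i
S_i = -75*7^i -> [-75, -525, -3675, -25725, -180075]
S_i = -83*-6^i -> [-83, 498, -2988, 17928, -107568]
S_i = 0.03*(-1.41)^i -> [0.03, -0.04, 0.06, -0.08, 0.12]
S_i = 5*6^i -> [5, 30, 180, 1080, 6480]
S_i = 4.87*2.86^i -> [4.87, 13.93, 39.83, 113.93, 325.83]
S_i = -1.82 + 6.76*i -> [-1.82, 4.94, 11.7, 18.46, 25.22]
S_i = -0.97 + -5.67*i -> [-0.97, -6.64, -12.31, -17.98, -23.65]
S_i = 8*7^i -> [8, 56, 392, 2744, 19208]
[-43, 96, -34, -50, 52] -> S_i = Random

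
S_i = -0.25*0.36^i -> [-0.25, -0.09, -0.03, -0.01, -0.0]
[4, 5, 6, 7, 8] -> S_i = 4 + 1*i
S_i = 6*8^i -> [6, 48, 384, 3072, 24576]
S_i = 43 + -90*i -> [43, -47, -137, -227, -317]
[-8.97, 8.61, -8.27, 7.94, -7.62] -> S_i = -8.97*(-0.96)^i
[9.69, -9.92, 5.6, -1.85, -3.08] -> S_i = Random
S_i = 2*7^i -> [2, 14, 98, 686, 4802]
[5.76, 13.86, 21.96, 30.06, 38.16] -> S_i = 5.76 + 8.10*i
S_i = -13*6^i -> [-13, -78, -468, -2808, -16848]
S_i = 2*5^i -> [2, 10, 50, 250, 1250]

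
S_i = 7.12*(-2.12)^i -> [7.12, -15.09, 32.0, -67.84, 143.82]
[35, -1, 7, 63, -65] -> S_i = Random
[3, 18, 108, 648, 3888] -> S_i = 3*6^i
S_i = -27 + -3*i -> [-27, -30, -33, -36, -39]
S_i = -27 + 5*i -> [-27, -22, -17, -12, -7]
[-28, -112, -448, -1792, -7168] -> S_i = -28*4^i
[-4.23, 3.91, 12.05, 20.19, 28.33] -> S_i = -4.23 + 8.14*i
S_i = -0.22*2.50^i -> [-0.22, -0.55, -1.38, -3.44, -8.59]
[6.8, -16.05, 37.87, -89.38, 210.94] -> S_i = 6.80*(-2.36)^i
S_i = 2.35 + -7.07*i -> [2.35, -4.72, -11.79, -18.86, -25.93]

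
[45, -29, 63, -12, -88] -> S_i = Random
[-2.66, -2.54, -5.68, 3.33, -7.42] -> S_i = Random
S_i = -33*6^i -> [-33, -198, -1188, -7128, -42768]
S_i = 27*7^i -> [27, 189, 1323, 9261, 64827]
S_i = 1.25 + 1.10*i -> [1.25, 2.35, 3.45, 4.55, 5.65]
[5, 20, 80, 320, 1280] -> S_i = 5*4^i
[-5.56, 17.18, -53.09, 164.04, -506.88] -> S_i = -5.56*(-3.09)^i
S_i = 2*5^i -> [2, 10, 50, 250, 1250]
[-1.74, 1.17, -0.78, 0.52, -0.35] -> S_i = -1.74*(-0.67)^i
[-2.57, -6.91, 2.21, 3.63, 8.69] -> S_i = Random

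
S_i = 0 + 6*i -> [0, 6, 12, 18, 24]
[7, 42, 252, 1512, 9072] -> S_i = 7*6^i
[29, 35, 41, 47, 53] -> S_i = 29 + 6*i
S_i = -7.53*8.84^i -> [-7.53, -66.57, -588.44, -5201.78, -45983.71]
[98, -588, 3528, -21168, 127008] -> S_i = 98*-6^i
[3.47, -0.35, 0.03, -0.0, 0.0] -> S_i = 3.47*(-0.10)^i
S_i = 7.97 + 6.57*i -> [7.97, 14.54, 21.11, 27.68, 34.25]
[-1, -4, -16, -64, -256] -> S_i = -1*4^i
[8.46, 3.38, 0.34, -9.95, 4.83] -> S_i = Random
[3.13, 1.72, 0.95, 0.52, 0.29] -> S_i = 3.13*0.55^i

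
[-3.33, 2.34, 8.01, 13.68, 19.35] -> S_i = -3.33 + 5.67*i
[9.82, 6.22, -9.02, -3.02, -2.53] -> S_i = Random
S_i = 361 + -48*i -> [361, 313, 265, 217, 169]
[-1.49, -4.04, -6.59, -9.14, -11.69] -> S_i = -1.49 + -2.55*i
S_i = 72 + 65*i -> [72, 137, 202, 267, 332]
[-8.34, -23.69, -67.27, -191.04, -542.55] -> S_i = -8.34*2.84^i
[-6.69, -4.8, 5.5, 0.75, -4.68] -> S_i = Random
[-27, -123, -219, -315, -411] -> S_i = -27 + -96*i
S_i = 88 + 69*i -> [88, 157, 226, 295, 364]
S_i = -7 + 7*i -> [-7, 0, 7, 14, 21]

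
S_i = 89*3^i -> [89, 267, 801, 2403, 7209]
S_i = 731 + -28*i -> [731, 703, 675, 647, 619]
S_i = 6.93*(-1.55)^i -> [6.93, -10.74, 16.65, -25.81, 40.0]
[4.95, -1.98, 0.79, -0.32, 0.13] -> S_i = 4.95*(-0.40)^i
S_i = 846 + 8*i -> [846, 854, 862, 870, 878]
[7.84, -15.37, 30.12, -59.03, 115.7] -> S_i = 7.84*(-1.96)^i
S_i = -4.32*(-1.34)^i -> [-4.32, 5.79, -7.76, 10.39, -13.93]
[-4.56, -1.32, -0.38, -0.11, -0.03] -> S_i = -4.56*0.29^i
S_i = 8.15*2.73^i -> [8.15, 22.25, 60.74, 165.82, 452.7]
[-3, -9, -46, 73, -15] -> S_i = Random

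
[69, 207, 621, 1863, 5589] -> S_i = 69*3^i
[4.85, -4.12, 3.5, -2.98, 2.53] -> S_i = 4.85*(-0.85)^i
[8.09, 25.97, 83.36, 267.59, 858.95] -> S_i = 8.09*3.21^i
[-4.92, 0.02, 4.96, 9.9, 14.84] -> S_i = -4.92 + 4.94*i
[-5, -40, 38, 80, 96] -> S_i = Random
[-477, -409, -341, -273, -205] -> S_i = -477 + 68*i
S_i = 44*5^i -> [44, 220, 1100, 5500, 27500]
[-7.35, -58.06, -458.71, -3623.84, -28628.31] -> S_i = -7.35*7.90^i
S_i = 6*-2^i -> [6, -12, 24, -48, 96]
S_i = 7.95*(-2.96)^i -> [7.95, -23.53, 69.65, -206.18, 610.29]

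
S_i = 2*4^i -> [2, 8, 32, 128, 512]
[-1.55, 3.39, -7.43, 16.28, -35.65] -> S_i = -1.55*(-2.19)^i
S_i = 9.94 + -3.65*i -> [9.94, 6.29, 2.64, -1.01, -4.66]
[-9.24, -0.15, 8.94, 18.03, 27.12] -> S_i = -9.24 + 9.09*i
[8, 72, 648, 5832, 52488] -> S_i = 8*9^i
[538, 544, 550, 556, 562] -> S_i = 538 + 6*i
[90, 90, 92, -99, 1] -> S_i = Random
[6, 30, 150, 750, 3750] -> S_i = 6*5^i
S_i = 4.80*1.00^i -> [4.8, 4.8, 4.8, 4.8, 4.8]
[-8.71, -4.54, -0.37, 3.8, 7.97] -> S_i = -8.71 + 4.17*i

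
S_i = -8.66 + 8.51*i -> [-8.66, -0.15, 8.36, 16.87, 25.38]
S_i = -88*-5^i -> [-88, 440, -2200, 11000, -55000]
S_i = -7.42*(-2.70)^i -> [-7.42, 20.03, -54.09, 146.05, -394.33]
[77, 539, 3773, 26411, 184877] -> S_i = 77*7^i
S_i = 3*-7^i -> [3, -21, 147, -1029, 7203]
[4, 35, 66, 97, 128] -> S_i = 4 + 31*i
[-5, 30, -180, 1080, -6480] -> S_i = -5*-6^i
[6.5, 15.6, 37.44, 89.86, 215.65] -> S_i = 6.50*2.40^i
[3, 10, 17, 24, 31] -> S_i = 3 + 7*i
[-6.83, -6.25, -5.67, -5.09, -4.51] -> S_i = -6.83 + 0.58*i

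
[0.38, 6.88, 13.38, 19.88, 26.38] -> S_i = 0.38 + 6.50*i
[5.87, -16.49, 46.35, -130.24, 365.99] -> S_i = 5.87*(-2.81)^i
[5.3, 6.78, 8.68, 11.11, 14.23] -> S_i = 5.30*1.28^i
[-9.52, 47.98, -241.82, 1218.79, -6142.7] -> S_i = -9.52*(-5.04)^i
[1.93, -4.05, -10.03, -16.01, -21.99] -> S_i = 1.93 + -5.98*i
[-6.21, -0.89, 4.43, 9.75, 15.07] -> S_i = -6.21 + 5.32*i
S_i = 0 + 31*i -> [0, 31, 62, 93, 124]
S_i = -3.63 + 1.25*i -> [-3.63, -2.38, -1.13, 0.12, 1.37]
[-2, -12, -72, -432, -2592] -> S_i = -2*6^i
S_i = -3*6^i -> [-3, -18, -108, -648, -3888]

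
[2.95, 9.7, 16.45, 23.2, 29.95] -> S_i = 2.95 + 6.75*i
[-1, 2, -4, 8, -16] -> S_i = -1*-2^i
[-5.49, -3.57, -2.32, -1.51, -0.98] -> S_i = -5.49*0.65^i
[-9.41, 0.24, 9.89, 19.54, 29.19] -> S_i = -9.41 + 9.65*i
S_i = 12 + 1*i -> [12, 13, 14, 15, 16]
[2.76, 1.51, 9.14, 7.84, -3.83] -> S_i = Random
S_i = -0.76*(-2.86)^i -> [-0.76, 2.17, -6.22, 17.78, -50.85]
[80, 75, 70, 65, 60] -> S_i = 80 + -5*i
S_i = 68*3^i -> [68, 204, 612, 1836, 5508]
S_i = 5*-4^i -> [5, -20, 80, -320, 1280]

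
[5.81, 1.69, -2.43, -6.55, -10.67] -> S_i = 5.81 + -4.12*i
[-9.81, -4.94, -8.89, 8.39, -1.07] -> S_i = Random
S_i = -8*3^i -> [-8, -24, -72, -216, -648]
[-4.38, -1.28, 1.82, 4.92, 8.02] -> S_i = -4.38 + 3.10*i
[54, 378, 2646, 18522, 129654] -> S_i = 54*7^i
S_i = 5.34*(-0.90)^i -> [5.34, -4.81, 4.33, -3.89, 3.5]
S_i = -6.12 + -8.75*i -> [-6.12, -14.87, -23.62, -32.37, -41.12]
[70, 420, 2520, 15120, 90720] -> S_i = 70*6^i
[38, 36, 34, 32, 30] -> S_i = 38 + -2*i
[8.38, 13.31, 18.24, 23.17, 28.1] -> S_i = 8.38 + 4.93*i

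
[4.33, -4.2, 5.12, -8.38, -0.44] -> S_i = Random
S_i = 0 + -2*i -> [0, -2, -4, -6, -8]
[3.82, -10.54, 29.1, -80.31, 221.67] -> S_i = 3.82*(-2.76)^i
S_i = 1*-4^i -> [1, -4, 16, -64, 256]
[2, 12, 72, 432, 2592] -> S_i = 2*6^i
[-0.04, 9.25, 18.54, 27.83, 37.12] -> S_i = -0.04 + 9.29*i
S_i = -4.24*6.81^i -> [-4.24, -28.87, -196.63, -1339.08, -9119.15]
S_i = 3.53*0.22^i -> [3.53, 0.78, 0.17, 0.04, 0.01]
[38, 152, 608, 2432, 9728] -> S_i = 38*4^i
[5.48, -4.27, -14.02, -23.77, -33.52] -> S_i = 5.48 + -9.75*i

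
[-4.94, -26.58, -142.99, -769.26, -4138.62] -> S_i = -4.94*5.38^i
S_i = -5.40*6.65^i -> [-5.4, -35.91, -238.8, -1588.03, -10560.4]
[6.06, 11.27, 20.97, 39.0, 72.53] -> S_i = 6.06*1.86^i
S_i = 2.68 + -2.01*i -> [2.68, 0.67, -1.34, -3.35, -5.36]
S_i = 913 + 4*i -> [913, 917, 921, 925, 929]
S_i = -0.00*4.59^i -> [-0.0, -0.0, -0.0, -0.0, -0.0]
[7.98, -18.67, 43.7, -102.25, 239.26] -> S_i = 7.98*(-2.34)^i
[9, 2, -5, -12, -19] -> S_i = 9 + -7*i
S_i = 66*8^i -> [66, 528, 4224, 33792, 270336]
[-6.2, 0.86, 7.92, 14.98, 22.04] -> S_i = -6.20 + 7.06*i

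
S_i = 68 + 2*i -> [68, 70, 72, 74, 76]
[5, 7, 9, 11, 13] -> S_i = 5 + 2*i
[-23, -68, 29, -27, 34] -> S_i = Random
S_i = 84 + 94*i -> [84, 178, 272, 366, 460]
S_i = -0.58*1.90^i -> [-0.58, -1.1, -2.09, -3.98, -7.56]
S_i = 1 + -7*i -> [1, -6, -13, -20, -27]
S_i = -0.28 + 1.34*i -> [-0.28, 1.06, 2.4, 3.74, 5.08]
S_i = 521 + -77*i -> [521, 444, 367, 290, 213]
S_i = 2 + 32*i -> [2, 34, 66, 98, 130]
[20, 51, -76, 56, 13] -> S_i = Random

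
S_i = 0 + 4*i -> [0, 4, 8, 12, 16]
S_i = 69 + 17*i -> [69, 86, 103, 120, 137]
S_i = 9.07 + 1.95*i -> [9.07, 11.02, 12.97, 14.92, 16.87]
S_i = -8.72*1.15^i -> [-8.72, -10.03, -11.53, -13.26, -15.25]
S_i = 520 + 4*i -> [520, 524, 528, 532, 536]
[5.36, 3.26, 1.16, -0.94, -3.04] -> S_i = 5.36 + -2.10*i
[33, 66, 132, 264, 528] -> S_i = 33*2^i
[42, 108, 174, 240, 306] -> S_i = 42 + 66*i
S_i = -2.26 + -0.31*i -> [-2.26, -2.57, -2.88, -3.19, -3.5]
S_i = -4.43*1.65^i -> [-4.43, -7.31, -12.06, -19.9, -32.84]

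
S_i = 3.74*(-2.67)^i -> [3.74, -9.99, 26.66, -71.19, 190.07]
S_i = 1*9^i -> [1, 9, 81, 729, 6561]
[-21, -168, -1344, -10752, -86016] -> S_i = -21*8^i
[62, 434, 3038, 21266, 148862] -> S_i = 62*7^i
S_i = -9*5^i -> [-9, -45, -225, -1125, -5625]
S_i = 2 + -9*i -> [2, -7, -16, -25, -34]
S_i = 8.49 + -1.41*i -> [8.49, 7.08, 5.67, 4.26, 2.85]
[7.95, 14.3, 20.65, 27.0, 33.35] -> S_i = 7.95 + 6.35*i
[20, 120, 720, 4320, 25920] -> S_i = 20*6^i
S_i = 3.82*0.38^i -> [3.82, 1.45, 0.55, 0.21, 0.08]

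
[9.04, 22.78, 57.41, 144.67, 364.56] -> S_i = 9.04*2.52^i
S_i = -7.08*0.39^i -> [-7.08, -2.76, -1.08, -0.42, -0.16]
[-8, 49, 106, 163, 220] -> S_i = -8 + 57*i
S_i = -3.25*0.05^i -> [-3.25, -0.16, -0.01, -0.0, -0.0]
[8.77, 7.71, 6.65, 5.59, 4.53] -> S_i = 8.77 + -1.06*i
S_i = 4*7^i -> [4, 28, 196, 1372, 9604]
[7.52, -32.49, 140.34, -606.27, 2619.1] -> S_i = 7.52*(-4.32)^i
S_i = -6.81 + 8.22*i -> [-6.81, 1.41, 9.63, 17.85, 26.07]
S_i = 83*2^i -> [83, 166, 332, 664, 1328]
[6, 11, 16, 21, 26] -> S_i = 6 + 5*i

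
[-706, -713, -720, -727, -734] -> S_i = -706 + -7*i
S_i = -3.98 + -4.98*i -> [-3.98, -8.96, -13.94, -18.92, -23.9]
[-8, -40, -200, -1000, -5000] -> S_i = -8*5^i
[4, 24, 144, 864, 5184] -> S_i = 4*6^i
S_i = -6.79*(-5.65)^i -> [-6.79, 38.36, -216.75, 1224.66, -6919.32]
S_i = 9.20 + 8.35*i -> [9.2, 17.55, 25.9, 34.25, 42.6]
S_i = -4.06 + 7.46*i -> [-4.06, 3.4, 10.86, 18.32, 25.78]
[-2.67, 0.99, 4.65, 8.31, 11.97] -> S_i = -2.67 + 3.66*i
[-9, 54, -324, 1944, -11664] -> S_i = -9*-6^i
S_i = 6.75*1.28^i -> [6.75, 8.64, 11.06, 14.16, 18.12]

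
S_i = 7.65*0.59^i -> [7.65, 4.51, 2.66, 1.57, 0.93]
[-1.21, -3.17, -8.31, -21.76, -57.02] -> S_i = -1.21*2.62^i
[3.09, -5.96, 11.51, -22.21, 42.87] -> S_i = 3.09*(-1.93)^i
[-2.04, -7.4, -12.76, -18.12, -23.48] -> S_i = -2.04 + -5.36*i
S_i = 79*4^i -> [79, 316, 1264, 5056, 20224]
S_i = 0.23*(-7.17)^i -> [0.23, -1.65, 11.82, -84.78, 607.86]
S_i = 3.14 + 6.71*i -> [3.14, 9.85, 16.56, 23.27, 29.98]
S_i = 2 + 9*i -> [2, 11, 20, 29, 38]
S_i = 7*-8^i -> [7, -56, 448, -3584, 28672]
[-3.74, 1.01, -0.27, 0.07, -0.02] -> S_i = -3.74*(-0.27)^i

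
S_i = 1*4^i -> [1, 4, 16, 64, 256]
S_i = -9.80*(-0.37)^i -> [-9.8, 3.63, -1.34, 0.5, -0.18]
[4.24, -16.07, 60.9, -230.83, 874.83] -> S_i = 4.24*(-3.79)^i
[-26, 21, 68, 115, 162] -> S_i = -26 + 47*i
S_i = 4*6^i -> [4, 24, 144, 864, 5184]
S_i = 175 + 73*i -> [175, 248, 321, 394, 467]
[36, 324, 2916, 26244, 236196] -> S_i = 36*9^i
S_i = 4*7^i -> [4, 28, 196, 1372, 9604]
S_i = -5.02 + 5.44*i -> [-5.02, 0.42, 5.86, 11.3, 16.74]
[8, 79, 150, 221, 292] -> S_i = 8 + 71*i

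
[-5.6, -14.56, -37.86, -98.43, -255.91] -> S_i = -5.60*2.60^i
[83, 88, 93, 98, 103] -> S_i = 83 + 5*i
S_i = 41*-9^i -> [41, -369, 3321, -29889, 269001]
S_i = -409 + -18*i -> [-409, -427, -445, -463, -481]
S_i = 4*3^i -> [4, 12, 36, 108, 324]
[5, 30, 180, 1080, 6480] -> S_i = 5*6^i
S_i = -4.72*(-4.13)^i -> [-4.72, 19.49, -80.51, 332.5, -1373.23]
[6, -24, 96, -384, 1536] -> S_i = 6*-4^i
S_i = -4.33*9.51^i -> [-4.33, -41.18, -391.61, -3724.17, -35416.85]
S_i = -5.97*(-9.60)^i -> [-5.97, 57.31, -550.2, 5281.87, -50705.99]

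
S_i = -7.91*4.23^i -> [-7.91, -33.46, -141.53, -598.68, -2532.43]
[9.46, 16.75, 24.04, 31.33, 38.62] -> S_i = 9.46 + 7.29*i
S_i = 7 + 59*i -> [7, 66, 125, 184, 243]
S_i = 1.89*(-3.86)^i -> [1.89, -7.3, 28.16, -108.7, 419.58]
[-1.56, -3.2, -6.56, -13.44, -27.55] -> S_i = -1.56*2.05^i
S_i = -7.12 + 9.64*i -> [-7.12, 2.52, 12.16, 21.8, 31.44]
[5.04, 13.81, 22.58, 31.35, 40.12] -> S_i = 5.04 + 8.77*i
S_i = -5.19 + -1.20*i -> [-5.19, -6.39, -7.59, -8.79, -9.99]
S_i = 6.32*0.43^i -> [6.32, 2.72, 1.17, 0.5, 0.22]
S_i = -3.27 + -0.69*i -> [-3.27, -3.96, -4.65, -5.34, -6.03]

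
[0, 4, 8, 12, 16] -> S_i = 0 + 4*i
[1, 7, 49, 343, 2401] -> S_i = 1*7^i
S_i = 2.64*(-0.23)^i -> [2.64, -0.61, 0.14, -0.03, 0.01]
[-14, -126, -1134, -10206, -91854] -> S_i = -14*9^i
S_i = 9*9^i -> [9, 81, 729, 6561, 59049]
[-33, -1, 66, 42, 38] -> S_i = Random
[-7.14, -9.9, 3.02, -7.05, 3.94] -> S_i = Random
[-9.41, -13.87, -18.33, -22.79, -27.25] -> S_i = -9.41 + -4.46*i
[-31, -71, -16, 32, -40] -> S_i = Random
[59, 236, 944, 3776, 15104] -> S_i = 59*4^i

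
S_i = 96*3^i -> [96, 288, 864, 2592, 7776]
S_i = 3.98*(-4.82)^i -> [3.98, -19.18, 92.46, -445.68, 2148.18]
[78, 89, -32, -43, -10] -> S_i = Random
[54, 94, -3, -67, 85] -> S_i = Random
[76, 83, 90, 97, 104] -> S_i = 76 + 7*i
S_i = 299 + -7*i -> [299, 292, 285, 278, 271]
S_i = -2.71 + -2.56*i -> [-2.71, -5.27, -7.83, -10.39, -12.95]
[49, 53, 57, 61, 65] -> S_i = 49 + 4*i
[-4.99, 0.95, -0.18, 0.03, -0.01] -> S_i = -4.99*(-0.19)^i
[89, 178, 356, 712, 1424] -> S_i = 89*2^i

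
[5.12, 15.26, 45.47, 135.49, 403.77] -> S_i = 5.12*2.98^i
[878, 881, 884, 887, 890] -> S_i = 878 + 3*i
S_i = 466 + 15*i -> [466, 481, 496, 511, 526]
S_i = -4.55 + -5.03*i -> [-4.55, -9.58, -14.61, -19.64, -24.67]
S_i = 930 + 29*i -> [930, 959, 988, 1017, 1046]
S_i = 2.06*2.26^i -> [2.06, 4.66, 10.52, 23.78, 53.74]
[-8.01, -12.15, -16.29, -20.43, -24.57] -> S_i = -8.01 + -4.14*i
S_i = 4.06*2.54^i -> [4.06, 10.31, 26.19, 66.53, 168.99]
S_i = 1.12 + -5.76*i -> [1.12, -4.64, -10.4, -16.16, -21.92]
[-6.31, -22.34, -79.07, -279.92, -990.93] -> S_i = -6.31*3.54^i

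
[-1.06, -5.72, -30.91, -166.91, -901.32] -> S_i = -1.06*5.40^i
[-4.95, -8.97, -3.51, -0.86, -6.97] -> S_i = Random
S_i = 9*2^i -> [9, 18, 36, 72, 144]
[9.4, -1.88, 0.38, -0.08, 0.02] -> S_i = 9.40*(-0.20)^i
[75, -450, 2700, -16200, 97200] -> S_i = 75*-6^i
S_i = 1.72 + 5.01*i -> [1.72, 6.73, 11.74, 16.75, 21.76]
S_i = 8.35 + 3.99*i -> [8.35, 12.34, 16.33, 20.32, 24.31]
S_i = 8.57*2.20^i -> [8.57, 18.85, 41.48, 91.25, 200.76]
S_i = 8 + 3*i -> [8, 11, 14, 17, 20]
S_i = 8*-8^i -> [8, -64, 512, -4096, 32768]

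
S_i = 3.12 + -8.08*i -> [3.12, -4.96, -13.04, -21.12, -29.2]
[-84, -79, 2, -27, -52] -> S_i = Random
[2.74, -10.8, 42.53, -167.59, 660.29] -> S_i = 2.74*(-3.94)^i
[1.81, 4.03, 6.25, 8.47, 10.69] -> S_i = 1.81 + 2.22*i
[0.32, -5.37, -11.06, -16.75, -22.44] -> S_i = 0.32 + -5.69*i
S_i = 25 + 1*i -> [25, 26, 27, 28, 29]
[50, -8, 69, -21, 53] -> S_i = Random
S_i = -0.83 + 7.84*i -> [-0.83, 7.01, 14.85, 22.69, 30.53]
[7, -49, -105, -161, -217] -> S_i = 7 + -56*i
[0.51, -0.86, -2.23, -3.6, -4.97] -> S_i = 0.51 + -1.37*i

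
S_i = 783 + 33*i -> [783, 816, 849, 882, 915]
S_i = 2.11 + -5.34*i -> [2.11, -3.23, -8.57, -13.91, -19.25]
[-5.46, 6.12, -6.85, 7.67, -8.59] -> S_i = -5.46*(-1.12)^i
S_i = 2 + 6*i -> [2, 8, 14, 20, 26]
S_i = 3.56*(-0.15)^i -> [3.56, -0.53, 0.08, -0.01, 0.0]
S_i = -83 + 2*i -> [-83, -81, -79, -77, -75]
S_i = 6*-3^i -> [6, -18, 54, -162, 486]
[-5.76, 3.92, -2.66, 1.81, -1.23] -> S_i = -5.76*(-0.68)^i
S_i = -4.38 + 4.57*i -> [-4.38, 0.19, 4.76, 9.33, 13.9]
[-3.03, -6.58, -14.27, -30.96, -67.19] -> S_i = -3.03*2.17^i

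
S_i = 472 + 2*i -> [472, 474, 476, 478, 480]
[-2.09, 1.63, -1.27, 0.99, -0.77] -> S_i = -2.09*(-0.78)^i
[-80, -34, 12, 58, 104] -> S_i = -80 + 46*i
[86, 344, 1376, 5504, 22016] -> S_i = 86*4^i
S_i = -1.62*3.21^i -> [-1.62, -5.2, -16.69, -53.58, -172.0]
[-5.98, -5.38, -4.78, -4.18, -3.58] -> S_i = -5.98 + 0.60*i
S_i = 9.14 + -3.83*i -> [9.14, 5.31, 1.48, -2.35, -6.18]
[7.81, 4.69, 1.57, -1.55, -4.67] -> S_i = 7.81 + -3.12*i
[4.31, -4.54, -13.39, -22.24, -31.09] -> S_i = 4.31 + -8.85*i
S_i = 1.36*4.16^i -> [1.36, 5.66, 23.54, 97.91, 407.3]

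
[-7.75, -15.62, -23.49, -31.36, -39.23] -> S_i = -7.75 + -7.87*i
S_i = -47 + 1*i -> [-47, -46, -45, -44, -43]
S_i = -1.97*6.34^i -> [-1.97, -12.49, -79.19, -502.04, -3182.9]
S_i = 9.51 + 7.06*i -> [9.51, 16.57, 23.63, 30.69, 37.75]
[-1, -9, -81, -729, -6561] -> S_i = -1*9^i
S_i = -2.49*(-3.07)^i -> [-2.49, 7.64, -23.47, 72.05, -221.18]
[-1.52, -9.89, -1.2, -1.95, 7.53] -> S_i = Random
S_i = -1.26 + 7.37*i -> [-1.26, 6.11, 13.48, 20.85, 28.22]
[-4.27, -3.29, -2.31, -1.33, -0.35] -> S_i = -4.27 + 0.98*i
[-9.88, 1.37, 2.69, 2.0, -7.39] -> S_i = Random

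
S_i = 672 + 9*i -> [672, 681, 690, 699, 708]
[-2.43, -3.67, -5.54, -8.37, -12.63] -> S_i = -2.43*1.51^i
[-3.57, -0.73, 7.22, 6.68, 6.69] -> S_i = Random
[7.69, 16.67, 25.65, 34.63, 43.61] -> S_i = 7.69 + 8.98*i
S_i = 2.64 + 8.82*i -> [2.64, 11.46, 20.28, 29.1, 37.92]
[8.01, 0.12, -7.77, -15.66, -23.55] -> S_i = 8.01 + -7.89*i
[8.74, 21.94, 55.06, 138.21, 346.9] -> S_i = 8.74*2.51^i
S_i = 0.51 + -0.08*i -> [0.51, 0.43, 0.35, 0.27, 0.19]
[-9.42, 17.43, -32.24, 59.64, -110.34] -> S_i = -9.42*(-1.85)^i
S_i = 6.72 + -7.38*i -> [6.72, -0.66, -8.04, -15.42, -22.8]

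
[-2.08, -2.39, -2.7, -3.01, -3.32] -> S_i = -2.08 + -0.31*i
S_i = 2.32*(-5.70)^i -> [2.32, -13.22, 75.38, -429.65, 2448.99]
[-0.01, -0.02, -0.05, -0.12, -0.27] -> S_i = -0.01*2.27^i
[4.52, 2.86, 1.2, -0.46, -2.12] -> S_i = 4.52 + -1.66*i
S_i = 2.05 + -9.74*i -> [2.05, -7.69, -17.43, -27.17, -36.91]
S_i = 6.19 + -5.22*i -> [6.19, 0.97, -4.25, -9.47, -14.69]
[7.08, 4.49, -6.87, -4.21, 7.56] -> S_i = Random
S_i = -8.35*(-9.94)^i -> [-8.35, 83.0, -825.01, 8200.6, -81513.96]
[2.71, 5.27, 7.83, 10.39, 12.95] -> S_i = 2.71 + 2.56*i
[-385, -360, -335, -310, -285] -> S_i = -385 + 25*i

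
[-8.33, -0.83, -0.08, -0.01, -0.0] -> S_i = -8.33*0.10^i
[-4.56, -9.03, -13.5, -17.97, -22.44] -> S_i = -4.56 + -4.47*i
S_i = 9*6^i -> [9, 54, 324, 1944, 11664]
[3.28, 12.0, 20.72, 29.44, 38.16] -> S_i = 3.28 + 8.72*i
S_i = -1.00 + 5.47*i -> [-1.0, 4.47, 9.94, 15.41, 20.88]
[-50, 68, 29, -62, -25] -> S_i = Random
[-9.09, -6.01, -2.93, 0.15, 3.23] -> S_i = -9.09 + 3.08*i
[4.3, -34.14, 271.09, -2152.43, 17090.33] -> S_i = 4.30*(-7.94)^i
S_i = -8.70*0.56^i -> [-8.7, -4.87, -2.73, -1.53, -0.86]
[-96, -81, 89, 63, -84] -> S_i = Random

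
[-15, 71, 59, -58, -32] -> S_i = Random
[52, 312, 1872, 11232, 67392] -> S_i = 52*6^i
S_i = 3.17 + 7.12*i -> [3.17, 10.29, 17.41, 24.53, 31.65]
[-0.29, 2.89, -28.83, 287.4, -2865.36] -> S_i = -0.29*(-9.97)^i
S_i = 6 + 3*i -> [6, 9, 12, 15, 18]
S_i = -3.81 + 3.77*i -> [-3.81, -0.04, 3.73, 7.5, 11.27]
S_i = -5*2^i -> [-5, -10, -20, -40, -80]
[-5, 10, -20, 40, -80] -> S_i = -5*-2^i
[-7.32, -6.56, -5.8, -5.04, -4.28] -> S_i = -7.32 + 0.76*i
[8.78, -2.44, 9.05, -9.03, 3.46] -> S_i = Random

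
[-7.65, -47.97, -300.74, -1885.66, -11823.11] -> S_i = -7.65*6.27^i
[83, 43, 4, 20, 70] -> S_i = Random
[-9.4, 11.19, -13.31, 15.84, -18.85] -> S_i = -9.40*(-1.19)^i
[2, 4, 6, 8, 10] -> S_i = 2 + 2*i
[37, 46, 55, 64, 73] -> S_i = 37 + 9*i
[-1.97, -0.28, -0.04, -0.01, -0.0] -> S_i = -1.97*0.14^i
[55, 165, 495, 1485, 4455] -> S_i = 55*3^i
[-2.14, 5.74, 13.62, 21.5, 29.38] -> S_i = -2.14 + 7.88*i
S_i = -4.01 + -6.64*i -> [-4.01, -10.65, -17.29, -23.93, -30.57]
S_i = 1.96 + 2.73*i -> [1.96, 4.69, 7.42, 10.15, 12.88]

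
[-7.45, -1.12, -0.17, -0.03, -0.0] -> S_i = -7.45*0.15^i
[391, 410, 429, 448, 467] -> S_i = 391 + 19*i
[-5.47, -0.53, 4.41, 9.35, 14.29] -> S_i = -5.47 + 4.94*i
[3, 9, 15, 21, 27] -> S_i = 3 + 6*i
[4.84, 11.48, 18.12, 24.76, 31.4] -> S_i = 4.84 + 6.64*i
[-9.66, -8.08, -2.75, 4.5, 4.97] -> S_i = Random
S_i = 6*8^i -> [6, 48, 384, 3072, 24576]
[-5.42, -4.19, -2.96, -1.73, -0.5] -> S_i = -5.42 + 1.23*i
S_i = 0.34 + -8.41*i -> [0.34, -8.07, -16.48, -24.89, -33.3]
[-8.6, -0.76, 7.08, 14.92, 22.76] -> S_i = -8.60 + 7.84*i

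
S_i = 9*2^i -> [9, 18, 36, 72, 144]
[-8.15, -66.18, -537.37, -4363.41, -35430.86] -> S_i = -8.15*8.12^i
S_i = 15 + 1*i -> [15, 16, 17, 18, 19]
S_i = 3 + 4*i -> [3, 7, 11, 15, 19]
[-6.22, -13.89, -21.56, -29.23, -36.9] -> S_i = -6.22 + -7.67*i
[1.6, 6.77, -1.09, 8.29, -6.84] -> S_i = Random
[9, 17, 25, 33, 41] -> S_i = 9 + 8*i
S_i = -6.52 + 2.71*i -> [-6.52, -3.81, -1.1, 1.61, 4.32]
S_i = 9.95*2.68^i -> [9.95, 26.67, 71.46, 191.53, 513.29]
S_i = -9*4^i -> [-9, -36, -144, -576, -2304]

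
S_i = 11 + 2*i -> [11, 13, 15, 17, 19]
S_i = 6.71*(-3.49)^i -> [6.71, -23.42, 81.73, -285.23, 995.46]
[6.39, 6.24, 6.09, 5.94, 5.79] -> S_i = 6.39 + -0.15*i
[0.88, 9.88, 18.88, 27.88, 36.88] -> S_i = 0.88 + 9.00*i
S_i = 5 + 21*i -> [5, 26, 47, 68, 89]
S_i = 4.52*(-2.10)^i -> [4.52, -9.49, 19.93, -41.86, 87.91]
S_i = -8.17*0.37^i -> [-8.17, -3.02, -1.12, -0.41, -0.15]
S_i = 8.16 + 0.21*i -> [8.16, 8.37, 8.58, 8.79, 9.0]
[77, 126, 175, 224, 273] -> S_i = 77 + 49*i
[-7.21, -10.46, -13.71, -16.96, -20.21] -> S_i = -7.21 + -3.25*i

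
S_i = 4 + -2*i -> [4, 2, 0, -2, -4]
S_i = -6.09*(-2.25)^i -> [-6.09, 13.7, -30.83, 69.37, -156.08]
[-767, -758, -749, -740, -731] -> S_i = -767 + 9*i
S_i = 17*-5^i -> [17, -85, 425, -2125, 10625]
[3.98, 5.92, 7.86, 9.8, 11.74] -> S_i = 3.98 + 1.94*i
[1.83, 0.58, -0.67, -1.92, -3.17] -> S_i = 1.83 + -1.25*i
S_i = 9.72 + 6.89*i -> [9.72, 16.61, 23.5, 30.39, 37.28]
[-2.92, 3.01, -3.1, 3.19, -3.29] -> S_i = -2.92*(-1.03)^i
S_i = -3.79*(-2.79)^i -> [-3.79, 10.57, -29.5, 82.31, -229.64]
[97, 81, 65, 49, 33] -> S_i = 97 + -16*i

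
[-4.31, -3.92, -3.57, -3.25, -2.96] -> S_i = -4.31*0.91^i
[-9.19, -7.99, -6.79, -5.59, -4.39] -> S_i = -9.19 + 1.20*i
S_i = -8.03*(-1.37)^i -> [-8.03, 11.0, -15.07, 20.65, -28.29]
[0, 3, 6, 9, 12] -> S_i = 0 + 3*i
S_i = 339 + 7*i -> [339, 346, 353, 360, 367]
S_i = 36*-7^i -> [36, -252, 1764, -12348, 86436]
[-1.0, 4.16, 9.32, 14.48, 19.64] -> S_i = -1.00 + 5.16*i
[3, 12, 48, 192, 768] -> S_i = 3*4^i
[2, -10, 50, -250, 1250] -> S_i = 2*-5^i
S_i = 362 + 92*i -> [362, 454, 546, 638, 730]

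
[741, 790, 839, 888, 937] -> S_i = 741 + 49*i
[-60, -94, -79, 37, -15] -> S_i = Random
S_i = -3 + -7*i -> [-3, -10, -17, -24, -31]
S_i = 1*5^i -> [1, 5, 25, 125, 625]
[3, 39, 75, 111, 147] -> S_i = 3 + 36*i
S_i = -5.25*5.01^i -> [-5.25, -26.3, -131.78, -660.2, -3307.58]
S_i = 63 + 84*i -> [63, 147, 231, 315, 399]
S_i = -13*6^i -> [-13, -78, -468, -2808, -16848]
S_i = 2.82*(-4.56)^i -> [2.82, -12.86, 58.64, -267.39, 1219.29]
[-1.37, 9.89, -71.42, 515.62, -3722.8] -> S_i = -1.37*(-7.22)^i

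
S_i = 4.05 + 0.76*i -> [4.05, 4.81, 5.57, 6.33, 7.09]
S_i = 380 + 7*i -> [380, 387, 394, 401, 408]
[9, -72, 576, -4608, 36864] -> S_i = 9*-8^i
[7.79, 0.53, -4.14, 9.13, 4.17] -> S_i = Random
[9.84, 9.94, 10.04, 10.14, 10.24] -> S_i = 9.84*1.01^i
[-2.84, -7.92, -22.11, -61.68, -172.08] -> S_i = -2.84*2.79^i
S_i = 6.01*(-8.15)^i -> [6.01, -48.98, 399.2, -3253.47, 26515.81]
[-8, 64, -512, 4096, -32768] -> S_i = -8*-8^i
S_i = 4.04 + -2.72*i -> [4.04, 1.32, -1.4, -4.12, -6.84]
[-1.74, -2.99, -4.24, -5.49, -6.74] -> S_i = -1.74 + -1.25*i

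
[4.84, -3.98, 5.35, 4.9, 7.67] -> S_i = Random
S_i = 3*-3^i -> [3, -9, 27, -81, 243]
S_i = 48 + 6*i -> [48, 54, 60, 66, 72]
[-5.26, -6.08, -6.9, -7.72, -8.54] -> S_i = -5.26 + -0.82*i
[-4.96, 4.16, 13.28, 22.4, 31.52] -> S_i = -4.96 + 9.12*i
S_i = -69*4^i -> [-69, -276, -1104, -4416, -17664]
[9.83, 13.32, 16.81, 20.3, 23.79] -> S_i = 9.83 + 3.49*i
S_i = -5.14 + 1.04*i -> [-5.14, -4.1, -3.06, -2.02, -0.98]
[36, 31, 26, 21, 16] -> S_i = 36 + -5*i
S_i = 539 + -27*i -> [539, 512, 485, 458, 431]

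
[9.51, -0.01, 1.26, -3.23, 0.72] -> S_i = Random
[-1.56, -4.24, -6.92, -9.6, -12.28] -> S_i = -1.56 + -2.68*i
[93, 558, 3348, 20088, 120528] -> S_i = 93*6^i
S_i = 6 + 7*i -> [6, 13, 20, 27, 34]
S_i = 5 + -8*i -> [5, -3, -11, -19, -27]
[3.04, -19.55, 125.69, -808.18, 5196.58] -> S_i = 3.04*(-6.43)^i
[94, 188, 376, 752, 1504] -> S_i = 94*2^i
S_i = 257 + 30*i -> [257, 287, 317, 347, 377]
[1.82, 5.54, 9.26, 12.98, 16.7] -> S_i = 1.82 + 3.72*i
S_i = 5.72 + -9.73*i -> [5.72, -4.01, -13.74, -23.47, -33.2]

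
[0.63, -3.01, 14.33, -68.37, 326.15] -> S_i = 0.63*(-4.77)^i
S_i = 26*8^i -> [26, 208, 1664, 13312, 106496]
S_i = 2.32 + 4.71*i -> [2.32, 7.03, 11.74, 16.45, 21.16]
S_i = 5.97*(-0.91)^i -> [5.97, -5.43, 4.94, -4.5, 4.09]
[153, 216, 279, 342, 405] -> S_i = 153 + 63*i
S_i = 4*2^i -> [4, 8, 16, 32, 64]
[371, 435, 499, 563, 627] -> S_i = 371 + 64*i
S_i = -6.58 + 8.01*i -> [-6.58, 1.43, 9.44, 17.45, 25.46]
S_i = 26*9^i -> [26, 234, 2106, 18954, 170586]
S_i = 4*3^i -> [4, 12, 36, 108, 324]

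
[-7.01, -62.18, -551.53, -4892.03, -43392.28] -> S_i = -7.01*8.87^i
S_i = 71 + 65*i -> [71, 136, 201, 266, 331]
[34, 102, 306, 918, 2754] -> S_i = 34*3^i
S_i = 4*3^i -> [4, 12, 36, 108, 324]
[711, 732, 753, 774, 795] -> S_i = 711 + 21*i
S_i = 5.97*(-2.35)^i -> [5.97, -14.03, 32.97, -77.48, 182.07]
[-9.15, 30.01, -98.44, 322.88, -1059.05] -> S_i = -9.15*(-3.28)^i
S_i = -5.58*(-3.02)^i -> [-5.58, 16.85, -50.89, 153.69, -464.15]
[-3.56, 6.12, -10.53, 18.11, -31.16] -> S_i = -3.56*(-1.72)^i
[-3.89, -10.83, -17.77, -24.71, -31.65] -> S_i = -3.89 + -6.94*i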